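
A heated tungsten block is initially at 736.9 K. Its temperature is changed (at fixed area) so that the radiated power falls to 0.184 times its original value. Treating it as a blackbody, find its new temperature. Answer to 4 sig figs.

P ∝ T⁴, so T₂/T₁ = (P₂/P₁)^(1/4) = (0.184)^(1/4) = 0.654944.
T₂ = 736.9 × 0.654944 = 482.6 K.

T₂ ≈ 482.6 K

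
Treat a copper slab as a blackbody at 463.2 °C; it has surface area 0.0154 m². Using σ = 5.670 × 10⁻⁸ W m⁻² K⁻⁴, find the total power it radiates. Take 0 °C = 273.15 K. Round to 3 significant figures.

P ≈ 257 W

T = 463.2 °C + 273.15 = 736.35 K.
Area A = 0.0154 m².
P = σAT⁴ = 5.670×10⁻⁸ × 0.0154 × (736.35)⁴ = 257 W.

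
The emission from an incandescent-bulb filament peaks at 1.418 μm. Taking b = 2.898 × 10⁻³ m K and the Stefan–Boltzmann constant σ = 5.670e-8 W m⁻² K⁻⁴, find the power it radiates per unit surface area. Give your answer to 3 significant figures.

I ≈ 9.89×10⁵ W/m²

Wien's law: T = b/λ_max = 2.898×10⁻³/1.418×10⁻⁶ = 2043.72 K.
Then I = σT⁴ = 5.670×10⁻⁸×(2043.72)⁴ = 9.89×10⁵ W/m².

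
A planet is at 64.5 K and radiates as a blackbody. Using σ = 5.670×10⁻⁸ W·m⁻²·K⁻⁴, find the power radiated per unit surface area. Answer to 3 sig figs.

I ≈ 0.981 W/m²

Stefan–Boltzmann: I = σT⁴ = 5.670×10⁻⁸ × (64.5)⁴ = 0.981 W/m².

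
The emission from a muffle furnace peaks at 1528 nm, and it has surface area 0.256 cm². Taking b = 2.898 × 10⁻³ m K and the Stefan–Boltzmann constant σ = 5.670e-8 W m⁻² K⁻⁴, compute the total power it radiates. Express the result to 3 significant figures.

P ≈ 18.8 W

Wien's law: T = b/λ_max = 2.898×10⁻³/1.528×10⁻⁶ = 1896.60 K.
Area A = 0.256 cm² = 2.56×10⁻⁵ m².
Then P = σAT⁴ = 5.670×10⁻⁸×2.56×10⁻⁵×(1896.60)⁴ = 18.8 W.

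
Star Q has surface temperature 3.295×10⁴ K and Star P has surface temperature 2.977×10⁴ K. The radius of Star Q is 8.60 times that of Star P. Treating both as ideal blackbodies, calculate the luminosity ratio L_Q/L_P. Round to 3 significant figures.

L ∝ R²T⁴, so L_Q/L_P = (R_Q/R_P)²(T_Q/T_P)⁴ = (8.60)² × (3.295×10⁴/2.977×10⁴)⁴ = 73.96 × 1.50074 = 111.

L_Q/L_P ≈ 111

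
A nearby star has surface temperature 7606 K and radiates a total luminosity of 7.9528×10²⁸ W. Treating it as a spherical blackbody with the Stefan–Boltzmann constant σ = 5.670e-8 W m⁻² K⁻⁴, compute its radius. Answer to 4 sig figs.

L = 4πR²σT⁴ ⇒ R = √(L/(4πσT⁴)).
σT⁴ = 1.89762×10⁸ W/m², so R = √(7.9528×10²⁸/(4π×1.89762×10⁸)) = 5.775×10⁹ m.

R ≈ 5.775×10⁹ m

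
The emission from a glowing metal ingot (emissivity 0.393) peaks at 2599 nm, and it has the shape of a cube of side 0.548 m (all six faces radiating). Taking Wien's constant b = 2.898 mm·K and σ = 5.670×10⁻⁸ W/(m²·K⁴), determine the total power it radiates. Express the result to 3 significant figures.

Wien's law: T = b/λ_max = 2.898×10⁻³/2.599×10⁻⁶ = 1115.04 K.
Area A = 6s² = 6×(0.548 m)² = 1.80182 m².
Then P = εσAT⁴ = 0.393×5.670×10⁻⁸×1.80182×(1115.04)⁴ = 6.21×10⁴ W.

P ≈ 6.21×10⁴ W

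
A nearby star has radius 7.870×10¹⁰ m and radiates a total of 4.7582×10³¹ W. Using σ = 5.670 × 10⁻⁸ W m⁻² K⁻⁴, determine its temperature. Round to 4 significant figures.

Surface area A = 4πR² = 4π(7.870×10¹⁰ m)² = 7.78322×10²² m².
P = σAT⁴ ⇒ T = (P/(σA))^(1/4) = (4.7582×10³¹/(5.670×10⁻⁸×7.78322×10²²))^(1/4) = 1.019×10⁴ K.

T ≈ 1.019×10⁴ K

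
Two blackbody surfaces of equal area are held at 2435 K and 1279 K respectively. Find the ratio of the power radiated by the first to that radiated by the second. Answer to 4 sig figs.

P₁/P₂ ≈ 13.14

With equal areas, P₁/P₂ = (T₁/T₂)⁴ = (2435/1279)⁴ = 13.14.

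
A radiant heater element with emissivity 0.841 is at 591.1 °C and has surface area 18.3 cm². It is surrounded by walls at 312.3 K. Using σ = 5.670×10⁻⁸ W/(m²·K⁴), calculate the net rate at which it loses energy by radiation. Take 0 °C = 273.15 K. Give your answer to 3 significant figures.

Net loss ≈ 47.9 W

T = 591.1 °C + 273.15 = 864.25 K.
Area A = 18.3 cm² = 1.83×10⁻³ m².
Net radiated power P_net = εσA(T⁴ − T₀⁴) = 0.841×5.670×10⁻⁸×1.83×10⁻³×(864.25⁴ − 312.3⁴).
T⁴ − T₀⁴ = 5.57902×10¹¹ − 9.51235×10⁹ = 5.48390×10¹¹ K⁴, so P_net = 47.9 W.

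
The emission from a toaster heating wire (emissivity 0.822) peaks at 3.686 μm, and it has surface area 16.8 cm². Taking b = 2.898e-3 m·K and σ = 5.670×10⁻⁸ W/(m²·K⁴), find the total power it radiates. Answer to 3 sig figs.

P ≈ 29.9 W

Wien's law: T = b/λ_max = 2.898×10⁻³/3.686×10⁻⁶ = 786.218 K.
Area A = 16.8 cm² = 1.68×10⁻³ m².
Then P = εσAT⁴ = 0.822×5.670×10⁻⁸×1.68×10⁻³×(786.218)⁴ = 29.9 W.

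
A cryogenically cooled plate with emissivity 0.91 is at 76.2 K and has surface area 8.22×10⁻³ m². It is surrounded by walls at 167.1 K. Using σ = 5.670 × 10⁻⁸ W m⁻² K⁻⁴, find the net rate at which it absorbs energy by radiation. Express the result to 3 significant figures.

Net gain ≈ 0.316 W

Area A = 8.22×10⁻³ m².
Net radiated power P_net = εσA(T⁴ − T₀⁴) = 0.91×5.670×10⁻⁸×8.22×10⁻³×(76.2⁴ − 167.1⁴).
T⁴ − T₀⁴ = 3.37147×10⁷ − 7.79661×10⁸ = -7.45946×10⁸ K⁴, so P_net = -0.316 W — negative, meaning a net gain of 0.316 W.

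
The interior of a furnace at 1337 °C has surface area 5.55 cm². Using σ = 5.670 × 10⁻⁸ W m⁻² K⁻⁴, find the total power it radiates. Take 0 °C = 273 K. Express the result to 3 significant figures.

P ≈ 211 W

T = 1337 °C + 273 = 1610 K.
Area A = 5.55 cm² = 5.55×10⁻⁴ m².
P = σAT⁴ = 5.670×10⁻⁸ × 5.55×10⁻⁴ × (1610)⁴ = 211 W.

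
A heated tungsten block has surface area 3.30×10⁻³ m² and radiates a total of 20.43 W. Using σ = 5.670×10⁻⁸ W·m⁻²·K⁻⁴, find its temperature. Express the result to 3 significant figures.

Area A = 3.30×10⁻³ m².
P = σAT⁴ ⇒ T = (P/(σA))^(1/4) = (20.43/(5.670×10⁻⁸×3.30×10⁻³))^(1/4) = 575 K.

T ≈ 575 K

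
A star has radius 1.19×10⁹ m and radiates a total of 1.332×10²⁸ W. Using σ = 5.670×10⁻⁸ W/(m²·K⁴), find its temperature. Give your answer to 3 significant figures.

Surface area A = 4πR² = 4π(1.19×10⁹ m)² = 1.77952×10¹⁹ m².
P = σAT⁴ ⇒ T = (P/(σA))^(1/4) = (1.332×10²⁸/(5.670×10⁻⁸×1.77952×10¹⁹))^(1/4) = 1.07×10⁴ K.

T ≈ 1.07×10⁴ K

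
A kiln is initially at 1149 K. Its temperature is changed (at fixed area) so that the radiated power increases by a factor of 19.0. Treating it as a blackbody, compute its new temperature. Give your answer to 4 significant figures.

P ∝ T⁴, so T₂/T₁ = (P₂/P₁)^(1/4) = (19.0)^(1/4) = 2.08780.
T₂ = 1149 × 2.08780 = 2399 K.

T₂ ≈ 2399 K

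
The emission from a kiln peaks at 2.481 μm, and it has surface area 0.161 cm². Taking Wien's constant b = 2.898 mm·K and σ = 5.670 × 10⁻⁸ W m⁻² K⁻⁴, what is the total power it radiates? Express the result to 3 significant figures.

Wien's law: T = b/λ_max = 2.898×10⁻³/2.481×10⁻⁶ = 1168.08 K.
Area A = 0.161 cm² = 1.61×10⁻⁵ m².
Then P = σAT⁴ = 5.670×10⁻⁸×1.61×10⁻⁵×(1168.08)⁴ = 1.70 W.

P ≈ 1.70 W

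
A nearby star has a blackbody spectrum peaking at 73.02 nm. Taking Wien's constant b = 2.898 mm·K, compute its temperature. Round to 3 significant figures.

T ≈ 3.97×10⁴ K

Wien's law gives T = b/λ_max = (2.898×10⁻³ m·K)/(7.302×10⁻⁸ m) = 3.97×10⁴ K.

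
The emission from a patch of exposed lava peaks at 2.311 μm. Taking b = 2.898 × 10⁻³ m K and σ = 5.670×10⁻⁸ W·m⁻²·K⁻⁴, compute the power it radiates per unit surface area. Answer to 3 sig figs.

Wien's law: T = b/λ_max = 2.898×10⁻³/2.311×10⁻⁶ = 1254.00 K.
Then I = σT⁴ = 5.670×10⁻⁸×(1254.00)⁴ = 1.40×10⁵ W/m².

I ≈ 1.40×10⁵ W/m²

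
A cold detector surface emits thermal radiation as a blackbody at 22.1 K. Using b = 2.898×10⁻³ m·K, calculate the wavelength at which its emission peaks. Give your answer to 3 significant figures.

Wien's displacement law: λ_max = b/T = (2.898×10⁻³ m·K)/(22.1 K) = 1.311×10⁻⁴ m.
That is 131 μm, in the infrared range.

λ_max ≈ 131 μm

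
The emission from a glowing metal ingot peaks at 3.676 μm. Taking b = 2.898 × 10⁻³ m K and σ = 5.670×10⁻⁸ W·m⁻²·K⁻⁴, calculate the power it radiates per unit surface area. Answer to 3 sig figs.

Wien's law: T = b/λ_max = 2.898×10⁻³/3.676×10⁻⁶ = 788.357 K.
Then I = σT⁴ = 5.670×10⁻⁸×(788.357)⁴ = 2.19×10⁴ W/m².

I ≈ 2.19×10⁴ W/m²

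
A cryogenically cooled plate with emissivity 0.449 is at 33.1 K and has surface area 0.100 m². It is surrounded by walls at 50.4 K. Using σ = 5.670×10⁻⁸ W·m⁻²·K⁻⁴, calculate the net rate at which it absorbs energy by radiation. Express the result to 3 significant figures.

Area A = 0.100 m².
Net radiated power P_net = εσA(T⁴ − T₀⁴) = 0.449×5.670×10⁻⁸×0.100×(33.1⁴ − 50.4⁴).
T⁴ − T₀⁴ = 1.20036×10⁶ − 6.45241×10⁶ = -5.25205×10⁶ K⁴, so P_net = -0.0134 W — negative, meaning a net gain of 0.0134 W.

Net gain ≈ 0.0134 W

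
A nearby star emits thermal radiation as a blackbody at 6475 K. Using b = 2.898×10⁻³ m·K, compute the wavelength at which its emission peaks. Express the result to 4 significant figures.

λ_max ≈ 0.4476 μm

Wien's displacement law: λ_max = b/T = (2.898×10⁻³ m·K)/(6475 K) = 4.4757×10⁻⁷ m.
That is 0.4476 μm, in the visible range.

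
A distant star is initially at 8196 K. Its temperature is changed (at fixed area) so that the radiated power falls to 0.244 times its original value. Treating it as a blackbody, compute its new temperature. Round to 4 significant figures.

T₂ ≈ 5760 K

P ∝ T⁴, so T₂/T₁ = (P₂/P₁)^(1/4) = (0.244)^(1/4) = 0.702825.
T₂ = 8196 × 0.702825 = 5760 K.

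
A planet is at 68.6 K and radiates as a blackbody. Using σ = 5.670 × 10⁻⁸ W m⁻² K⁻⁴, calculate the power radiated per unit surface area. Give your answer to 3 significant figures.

Stefan–Boltzmann: I = σT⁴ = 5.670×10⁻⁸ × (68.6)⁴ = 1.26 W/m².

I ≈ 1.26 W/m²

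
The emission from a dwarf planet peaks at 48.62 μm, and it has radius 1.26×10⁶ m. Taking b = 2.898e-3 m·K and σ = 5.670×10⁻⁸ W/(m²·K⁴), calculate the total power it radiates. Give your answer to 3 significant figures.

Wien's law: T = b/λ_max = 2.898×10⁻³/4.862×10⁻⁵ = 59.6051 K.
Surface area A = 4πR² = 4π(1.26×10⁶ m)² = 1.99504×10¹³ m².
Then P = σAT⁴ = 5.670×10⁻⁸×1.99504×10¹³×(59.6051)⁴ = 1.43×10¹³ W.

P ≈ 1.43×10¹³ W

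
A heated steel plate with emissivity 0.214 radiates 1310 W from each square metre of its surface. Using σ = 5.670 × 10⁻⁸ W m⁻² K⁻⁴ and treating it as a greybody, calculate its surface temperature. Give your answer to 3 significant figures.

T ≈ 573 K

I = εσT⁴, so T = (I/εσ)^(1/4) = (1310/(0.214×5.670×10⁻⁸))^(1/4) = 573 K.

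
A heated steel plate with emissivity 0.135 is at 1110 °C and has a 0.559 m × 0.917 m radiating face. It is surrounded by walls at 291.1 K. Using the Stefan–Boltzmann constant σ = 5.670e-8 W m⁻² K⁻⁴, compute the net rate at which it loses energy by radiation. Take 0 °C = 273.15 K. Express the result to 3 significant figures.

T = 1110 °C + 273.15 = 1383.15 K.
Area A = 0.559 × 0.917 = 0.512603 m².
Net radiated power P_net = εσA(T⁴ − T₀⁴) = 0.135×5.670×10⁻⁸×0.512603×(1383.15⁴ − 291.1⁴).
T⁴ − T₀⁴ = 3.65997×10¹² − 7.18073×10⁹ = 3.65279×10¹² K⁴, so P_net = 1.43×10⁴ W.

Net loss ≈ 1.43×10⁴ W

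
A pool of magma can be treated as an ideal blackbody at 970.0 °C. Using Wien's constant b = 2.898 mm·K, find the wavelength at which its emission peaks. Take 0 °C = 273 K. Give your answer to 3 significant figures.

T = 970.0 °C + 273 = 1243.0 K.
Wien's displacement law: λ_max = b/T = (2.898×10⁻³ m·K)/(1243.0 K) = 2.331×10⁻⁶ m.
That is 2.33×10³ nm, in the infrared range.

λ_max ≈ 2.33×10³ nm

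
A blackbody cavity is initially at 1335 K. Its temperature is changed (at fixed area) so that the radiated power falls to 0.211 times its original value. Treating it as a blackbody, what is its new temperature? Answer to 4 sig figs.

T₂ ≈ 904.8 K

P ∝ T⁴, so T₂/T₁ = (P₂/P₁)^(1/4) = (0.211)^(1/4) = 0.677752.
T₂ = 1335 × 0.677752 = 904.8 K.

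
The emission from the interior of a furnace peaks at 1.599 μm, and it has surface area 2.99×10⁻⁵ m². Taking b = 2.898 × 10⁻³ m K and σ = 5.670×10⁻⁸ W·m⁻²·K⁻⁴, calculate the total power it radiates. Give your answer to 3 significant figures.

Wien's law: T = b/λ_max = 2.898×10⁻³/1.599×10⁻⁶ = 1812.38 K.
Area A = 2.99×10⁻⁵ m².
Then P = σAT⁴ = 5.670×10⁻⁸×2.99×10⁻⁵×(1812.38)⁴ = 18.3 W.

P ≈ 18.3 W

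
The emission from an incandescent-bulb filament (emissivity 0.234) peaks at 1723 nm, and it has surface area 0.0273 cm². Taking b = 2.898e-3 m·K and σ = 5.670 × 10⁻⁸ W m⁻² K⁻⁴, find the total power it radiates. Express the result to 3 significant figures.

P ≈ 0.290 W

Wien's law: T = b/λ_max = 2.898×10⁻³/1.723×10⁻⁶ = 1681.95 K.
Area A = 0.0273 cm² = 2.73×10⁻⁶ m².
Then P = εσAT⁴ = 0.234×5.670×10⁻⁸×2.73×10⁻⁶×(1681.95)⁴ = 0.290 W.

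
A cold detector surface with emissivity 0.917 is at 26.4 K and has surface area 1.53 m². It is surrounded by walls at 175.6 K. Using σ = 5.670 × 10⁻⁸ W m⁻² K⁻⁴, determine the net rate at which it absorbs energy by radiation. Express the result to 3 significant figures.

Net gain ≈ 75.6 W

Area A = 1.53 m².
Net radiated power P_net = εσA(T⁴ − T₀⁴) = 0.917×5.670×10⁻⁸×1.53×(26.4⁴ − 175.6⁴).
T⁴ − T₀⁴ = 4.85753×10⁵ − 9.50819×10⁸ = -9.50333×10⁸ K⁴, so P_net = -75.6 W — negative, meaning a net gain of 75.6 W.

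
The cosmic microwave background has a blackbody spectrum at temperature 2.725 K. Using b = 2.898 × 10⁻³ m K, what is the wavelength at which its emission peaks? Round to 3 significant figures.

λ_max ≈ 1.06 mm

Wien's displacement law: λ_max = b/T = (2.898×10⁻³ m·K)/(2.725 K) = 1.063×10⁻³ m.
That is 1.06 mm, in the microwave range.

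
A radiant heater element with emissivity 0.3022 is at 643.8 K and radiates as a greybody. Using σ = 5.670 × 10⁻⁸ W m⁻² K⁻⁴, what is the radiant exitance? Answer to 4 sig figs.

I ≈ 2944 W/m²

Stefan–Boltzmann: I = εσT⁴ = 0.3022 × 5.670×10⁻⁸ × (643.8)⁴ = 2944 W/m².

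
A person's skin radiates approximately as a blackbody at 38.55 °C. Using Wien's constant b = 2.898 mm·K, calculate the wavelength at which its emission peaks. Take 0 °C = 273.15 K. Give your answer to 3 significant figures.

λ_max ≈ 9.30 μm

T = 38.55 °C + 273.15 = 311.70 K.
Wien's displacement law: λ_max = b/T = (2.898×10⁻³ m·K)/(311.70 K) = 9.297×10⁻⁶ m.
That is 9.30 μm, in the infrared range.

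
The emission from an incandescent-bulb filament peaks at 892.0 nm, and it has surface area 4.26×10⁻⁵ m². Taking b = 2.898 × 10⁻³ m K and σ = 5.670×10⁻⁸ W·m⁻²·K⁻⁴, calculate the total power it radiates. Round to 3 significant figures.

Wien's law: T = b/λ_max = 2.898×10⁻³/8.920×10⁻⁷ = 3248.88 K.
Area A = 4.26×10⁻⁵ m².
Then P = σAT⁴ = 5.670×10⁻⁸×4.26×10⁻⁵×(3248.88)⁴ = 269 W.

P ≈ 269 W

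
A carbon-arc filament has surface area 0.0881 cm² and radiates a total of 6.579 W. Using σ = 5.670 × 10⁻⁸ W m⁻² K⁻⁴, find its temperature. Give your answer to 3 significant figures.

T ≈ 1.91×10³ K

Area A = 0.0881 cm² = 8.81×10⁻⁶ m².
P = σAT⁴ ⇒ T = (P/(σA))^(1/4) = (6.579/(5.670×10⁻⁸×8.81×10⁻⁶))^(1/4) = 1.91×10³ K.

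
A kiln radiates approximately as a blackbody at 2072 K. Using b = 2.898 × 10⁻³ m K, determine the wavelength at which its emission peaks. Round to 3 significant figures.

Wien's displacement law: λ_max = b/T = (2.898×10⁻³ m·K)/(2072 K) = 1.399×10⁻⁶ m.
That is 1.40 μm, in the infrared range.

λ_max ≈ 1.40 μm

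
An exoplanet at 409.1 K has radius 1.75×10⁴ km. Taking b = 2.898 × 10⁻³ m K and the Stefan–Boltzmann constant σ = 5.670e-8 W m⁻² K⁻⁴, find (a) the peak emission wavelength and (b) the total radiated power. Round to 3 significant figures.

(a) λ_max = b/T = 2.898×10⁻³/409.1 = 7.084×10⁻⁶ m = 7.08 μm.
Surface area A = 4πR² = 4π(1.75×10⁷ m)² = 3.84845×10¹⁵ m².
(b) P = σAT⁴ = 5.670×10⁻⁸×3.84845×10¹⁵×(409.1)⁴ = 6.11×10¹⁸ W.

λ_max ≈ 7.08 μm; P ≈ 6.11×10¹⁸ W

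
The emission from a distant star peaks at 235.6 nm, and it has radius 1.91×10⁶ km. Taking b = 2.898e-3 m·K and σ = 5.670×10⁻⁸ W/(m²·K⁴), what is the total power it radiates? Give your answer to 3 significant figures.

P ≈ 5.95×10²⁸ W

Wien's law: T = b/λ_max = 2.898×10⁻³/2.356×10⁻⁷ = 12300.5 K.
Surface area A = 4πR² = 4π(1.91×10⁹ m)² = 4.58434×10¹⁹ m².
Then P = σAT⁴ = 5.670×10⁻⁸×4.58434×10¹⁹×(12300.5)⁴ = 5.95×10²⁸ W.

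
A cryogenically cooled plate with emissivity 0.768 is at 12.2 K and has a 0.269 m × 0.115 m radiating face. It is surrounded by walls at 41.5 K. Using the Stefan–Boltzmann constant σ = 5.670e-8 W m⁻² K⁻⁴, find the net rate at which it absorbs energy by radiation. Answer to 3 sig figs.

Area A = 0.269 × 0.115 = 0.030935 m².
Net radiated power P_net = εσA(T⁴ − T₀⁴) = 0.768×5.670×10⁻⁸×0.030935×(12.2⁴ − 41.5⁴).
T⁴ − T₀⁴ = 22153.3 − 2.96615×10⁶ = -2.94400×10⁶ K⁴, so P_net = -3.97×10⁻³ W — negative, meaning a net gain of 3.97×10⁻³ W.

Net gain ≈ 3.97×10⁻³ W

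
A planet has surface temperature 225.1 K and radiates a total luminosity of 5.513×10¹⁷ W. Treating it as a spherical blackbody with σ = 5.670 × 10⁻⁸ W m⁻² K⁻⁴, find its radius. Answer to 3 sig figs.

L = 4πR²σT⁴ ⇒ R = √(L/(4πσT⁴)).
σT⁴ = 145.574 W/m², so R = √(5.513×10¹⁷/(4π×145.574)) = 1.74×10⁷ m.

R ≈ 1.74×10⁷ m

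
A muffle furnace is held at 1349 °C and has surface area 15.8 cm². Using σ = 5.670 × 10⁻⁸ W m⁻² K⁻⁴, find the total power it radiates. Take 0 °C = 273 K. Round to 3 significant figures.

P ≈ 620 W

T = 1349 °C + 273 = 1622 K.
Area A = 15.8 cm² = 1.58×10⁻³ m².
P = σAT⁴ = 5.670×10⁻⁸ × 1.58×10⁻³ × (1622)⁴ = 620 W.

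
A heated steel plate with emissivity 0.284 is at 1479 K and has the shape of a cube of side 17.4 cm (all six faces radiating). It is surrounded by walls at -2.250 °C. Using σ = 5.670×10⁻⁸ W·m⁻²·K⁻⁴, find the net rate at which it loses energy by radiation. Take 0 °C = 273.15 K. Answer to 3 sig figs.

Net loss ≈ 1.40×10⁴ W

Surroundings: T = -2.250 °C + 273.15 = 270.900 K.
Area A = 6s² = 6×(0.174 m)² = 0.181656 m².
Net radiated power P_net = εσA(T⁴ − T₀⁴) = 0.284×5.670×10⁻⁸×0.181656×(1479⁴ − 270.900⁴).
T⁴ − T₀⁴ = 4.78490×10¹² − 5.38562×10⁹ = 4.77951×10¹² K⁴, so P_net = 1.40×10⁴ W.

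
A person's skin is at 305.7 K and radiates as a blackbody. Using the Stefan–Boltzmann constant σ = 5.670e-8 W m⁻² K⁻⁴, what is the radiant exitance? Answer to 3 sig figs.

Stefan–Boltzmann: I = σT⁴ = 5.670×10⁻⁸ × (305.7)⁴ = 495 W/m².

I ≈ 495 W/m²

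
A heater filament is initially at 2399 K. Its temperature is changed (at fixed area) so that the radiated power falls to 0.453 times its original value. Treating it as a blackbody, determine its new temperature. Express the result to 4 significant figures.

P ∝ T⁴, so T₂/T₁ = (P₂/P₁)^(1/4) = (0.453)^(1/4) = 0.820398.
T₂ = 2399 × 0.820398 = 1968 K.

T₂ ≈ 1968 K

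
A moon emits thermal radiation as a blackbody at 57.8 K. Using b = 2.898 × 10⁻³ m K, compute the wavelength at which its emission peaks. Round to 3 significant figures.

λ_max ≈ 50.1 μm

Wien's displacement law: λ_max = b/T = (2.898×10⁻³ m·K)/(57.8 K) = 5.014×10⁻⁵ m.
That is 50.1 μm, in the infrared range.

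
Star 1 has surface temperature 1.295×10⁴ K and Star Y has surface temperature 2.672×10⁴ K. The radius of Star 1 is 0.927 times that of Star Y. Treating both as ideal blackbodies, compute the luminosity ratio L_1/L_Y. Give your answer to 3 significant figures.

L_1/L_Y ≈ 0.0474

L ∝ R²T⁴, so L_1/L_Y = (R_1/R_Y)²(T_1/T_Y)⁴ = (0.927)² × (1.295×10⁴/2.672×10⁴)⁴ = 0.859329 × 0.0551738 = 0.0474.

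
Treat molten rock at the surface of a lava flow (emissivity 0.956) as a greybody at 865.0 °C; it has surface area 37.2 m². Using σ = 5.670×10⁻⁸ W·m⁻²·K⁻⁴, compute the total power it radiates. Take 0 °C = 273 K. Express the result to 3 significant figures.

T = 865.0 °C + 273 = 1138.0 K.
Area A = 37.2 m².
P = εσAT⁴ = 0.956 × 5.670×10⁻⁸ × 37.2 × (1138.0)⁴ = 3.38×10⁶ W.

P ≈ 3.38×10⁶ W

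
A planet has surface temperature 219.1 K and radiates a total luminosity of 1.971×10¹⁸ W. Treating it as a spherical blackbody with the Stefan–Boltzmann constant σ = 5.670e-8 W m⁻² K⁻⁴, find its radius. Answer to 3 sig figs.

L = 4πR²σT⁴ ⇒ R = √(L/(4πσT⁴)).
σT⁴ = 130.663 W/m², so R = √(1.971×10¹⁸/(4π×130.663)) = 3.46×10⁷ m.

R ≈ 3.46×10⁷ m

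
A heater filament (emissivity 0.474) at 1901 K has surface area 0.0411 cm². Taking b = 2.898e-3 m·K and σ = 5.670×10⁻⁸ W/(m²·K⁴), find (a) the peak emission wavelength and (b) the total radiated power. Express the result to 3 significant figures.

λ_max ≈ 1.52 μm; P ≈ 1.44 W

(a) λ_max = b/T = 2.898×10⁻³/1901 = 1.524×10⁻⁶ m = 1.52 μm.
Area A = 0.0411 cm² = 4.11×10⁻⁶ m².
(b) P = εσAT⁴ = 0.474×5.670×10⁻⁸×4.11×10⁻⁶×(1901)⁴ = 1.44 W.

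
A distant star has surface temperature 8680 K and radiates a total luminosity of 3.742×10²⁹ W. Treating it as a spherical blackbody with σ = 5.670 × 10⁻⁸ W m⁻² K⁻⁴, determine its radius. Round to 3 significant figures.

R ≈ 9.62×10⁹ m

L = 4πR²σT⁴ ⇒ R = √(L/(4πσT⁴)).
σT⁴ = 3.21856×10⁸ W/m², so R = √(3.742×10²⁹/(4π×3.21856×10⁸)) = 9.62×10⁹ m.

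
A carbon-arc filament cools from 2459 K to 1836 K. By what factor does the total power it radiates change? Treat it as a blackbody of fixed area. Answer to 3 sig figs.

P₂/P₁ ≈ 0.311

P ∝ T⁴, so P₂/P₁ = (T₂/T₁)⁴ = (1836/2459)⁴ = (0.746645)⁴ = 0.311.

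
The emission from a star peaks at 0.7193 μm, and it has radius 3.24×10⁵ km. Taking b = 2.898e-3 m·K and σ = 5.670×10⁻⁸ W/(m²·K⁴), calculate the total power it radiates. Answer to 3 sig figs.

P ≈ 1.97×10²⁵ W

Wien's law: T = b/λ_max = 2.898×10⁻³/7.193×10⁻⁷ = 4028.92 K.
Surface area A = 4πR² = 4π(3.24×10⁸ m)² = 1.31917×10¹⁸ m².
Then P = σAT⁴ = 5.670×10⁻⁸×1.31917×10¹⁸×(4028.92)⁴ = 1.97×10²⁵ W.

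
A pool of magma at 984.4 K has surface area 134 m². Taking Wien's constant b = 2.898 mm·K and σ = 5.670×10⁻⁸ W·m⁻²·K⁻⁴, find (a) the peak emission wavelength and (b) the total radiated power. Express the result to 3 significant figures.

λ_max ≈ 2.94 μm; P ≈ 7.13×10⁶ W

(a) λ_max = b/T = 2.898×10⁻³/984.4 = 2.944×10⁻⁶ m = 2.94 μm.
Area A = 134 m².
(b) P = σAT⁴ = 5.670×10⁻⁸×134×(984.4)⁴ = 7.13×10⁶ W.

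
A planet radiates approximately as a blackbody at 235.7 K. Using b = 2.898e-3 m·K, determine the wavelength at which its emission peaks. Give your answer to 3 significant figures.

λ_max ≈ 12.3 μm

Wien's displacement law: λ_max = b/T = (2.898×10⁻³ m·K)/(235.7 K) = 1.230×10⁻⁵ m.
That is 12.3 μm, in the infrared range.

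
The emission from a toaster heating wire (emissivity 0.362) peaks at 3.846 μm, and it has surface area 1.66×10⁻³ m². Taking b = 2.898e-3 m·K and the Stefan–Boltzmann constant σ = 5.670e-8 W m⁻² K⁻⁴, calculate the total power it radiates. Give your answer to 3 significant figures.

P ≈ 11.0 W

Wien's law: T = b/λ_max = 2.898×10⁻³/3.846×10⁻⁶ = 753.510 K.
Area A = 1.66×10⁻³ m².
Then P = εσAT⁴ = 0.362×5.670×10⁻⁸×1.66×10⁻³×(753.510)⁴ = 11.0 W.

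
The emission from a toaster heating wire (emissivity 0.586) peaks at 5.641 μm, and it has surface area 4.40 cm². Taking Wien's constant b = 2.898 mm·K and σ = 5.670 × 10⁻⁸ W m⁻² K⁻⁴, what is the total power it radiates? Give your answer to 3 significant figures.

Wien's law: T = b/λ_max = 2.898×10⁻³/5.641×10⁻⁶ = 513.739 K.
Area A = 4.40 cm² = 4.40×10⁻⁴ m².
Then P = εσAT⁴ = 0.586×5.670×10⁻⁸×4.40×10⁻⁴×(513.739)⁴ = 1.02 W.

P ≈ 1.02 W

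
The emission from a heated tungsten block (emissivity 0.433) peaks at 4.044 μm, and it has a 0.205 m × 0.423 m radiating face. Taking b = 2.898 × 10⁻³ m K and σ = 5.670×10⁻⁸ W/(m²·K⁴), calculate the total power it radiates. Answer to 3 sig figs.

P ≈ 561 W

Wien's law: T = b/λ_max = 2.898×10⁻³/4.044×10⁻⁶ = 716.617 K.
Area A = 0.205 × 0.423 = 0.086715 m².
Then P = εσAT⁴ = 0.433×5.670×10⁻⁸×0.086715×(716.617)⁴ = 561 W.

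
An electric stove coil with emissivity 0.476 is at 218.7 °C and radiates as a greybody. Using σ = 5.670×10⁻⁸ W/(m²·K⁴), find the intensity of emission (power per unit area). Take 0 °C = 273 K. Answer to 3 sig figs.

T = 218.7 °C + 273 = 491.7 K.
Stefan–Boltzmann: I = εσT⁴ = 0.476 × 5.670×10⁻⁸ × (491.7)⁴ = 1.58×10³ W/m².

I ≈ 1.58×10³ W/m²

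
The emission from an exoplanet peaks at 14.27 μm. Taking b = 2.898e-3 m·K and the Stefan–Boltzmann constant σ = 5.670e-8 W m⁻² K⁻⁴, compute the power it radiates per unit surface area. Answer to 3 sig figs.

Wien's law: T = b/λ_max = 2.898×10⁻³/1.427×10⁻⁵ = 203.083 K.
Then I = σT⁴ = 5.670×10⁻⁸×(203.083)⁴ = 96.4 W/m².

I ≈ 96.4 W/m²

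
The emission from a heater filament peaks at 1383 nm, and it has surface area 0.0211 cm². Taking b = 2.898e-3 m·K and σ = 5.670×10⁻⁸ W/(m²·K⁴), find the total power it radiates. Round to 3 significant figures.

Wien's law: T = b/λ_max = 2.898×10⁻³/1.383×10⁻⁶ = 2095.44 K.
Area A = 0.0211 cm² = 2.11×10⁻⁶ m².
Then P = σAT⁴ = 5.670×10⁻⁸×2.11×10⁻⁶×(2095.44)⁴ = 2.31 W.

P ≈ 2.31 W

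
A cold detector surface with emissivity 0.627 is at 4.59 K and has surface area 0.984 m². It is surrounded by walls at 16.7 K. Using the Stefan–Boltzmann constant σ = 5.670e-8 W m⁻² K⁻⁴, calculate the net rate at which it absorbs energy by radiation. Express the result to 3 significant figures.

Net gain ≈ 2.71×10⁻³ W

Area A = 0.984 m².
Net radiated power P_net = εσA(T⁴ − T₀⁴) = 0.627×5.670×10⁻⁸×0.984×(4.59⁴ − 16.7⁴).
T⁴ − T₀⁴ = 443.865 − 77779.6 = -77335.7 K⁴, so P_net = -2.71×10⁻³ W — negative, meaning a net gain of 2.71×10⁻³ W.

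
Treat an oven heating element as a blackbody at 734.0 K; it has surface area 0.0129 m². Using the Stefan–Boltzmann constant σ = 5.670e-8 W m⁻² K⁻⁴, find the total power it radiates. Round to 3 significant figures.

P ≈ 212 W

Area A = 0.0129 m².
P = σAT⁴ = 5.670×10⁻⁸ × 0.0129 × (734.0)⁴ = 212 W.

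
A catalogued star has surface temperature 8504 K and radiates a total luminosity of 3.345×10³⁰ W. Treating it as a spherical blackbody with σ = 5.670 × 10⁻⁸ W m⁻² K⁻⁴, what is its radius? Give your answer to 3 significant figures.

R ≈ 3.00×10¹⁰ m

L = 4πR²σT⁴ ⇒ R = √(L/(4πσT⁴)).
σT⁴ = 2.96535×10⁸ W/m², so R = √(3.345×10³⁰/(4π×2.96535×10⁸)) = 3.00×10¹⁰ m.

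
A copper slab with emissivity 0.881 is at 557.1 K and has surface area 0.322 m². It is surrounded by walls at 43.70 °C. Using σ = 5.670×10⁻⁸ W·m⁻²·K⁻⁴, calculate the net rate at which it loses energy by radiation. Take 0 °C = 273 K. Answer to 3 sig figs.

Surroundings: T = 43.70 °C + 273 = 316.70 K.
Area A = 0.322 m².
Net radiated power P_net = εσA(T⁴ − T₀⁴) = 0.881×5.670×10⁻⁸×0.322×(557.1⁴ − 316.70⁴).
T⁴ − T₀⁴ = 9.63236×10¹⁰ − 1.00599×10¹⁰ = 8.62637×10¹⁰ K⁴, so P_net = 1.39×10³ W.

Net loss ≈ 1.39×10³ W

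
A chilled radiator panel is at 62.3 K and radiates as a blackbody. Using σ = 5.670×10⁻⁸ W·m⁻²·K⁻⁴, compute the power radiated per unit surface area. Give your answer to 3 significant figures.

I ≈ 0.854 W/m²

Stefan–Boltzmann: I = σT⁴ = 5.670×10⁻⁸ × (62.3)⁴ = 0.854 W/m².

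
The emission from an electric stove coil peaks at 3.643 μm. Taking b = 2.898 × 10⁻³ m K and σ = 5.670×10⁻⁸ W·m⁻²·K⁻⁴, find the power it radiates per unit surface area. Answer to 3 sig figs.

I ≈ 2.27×10⁴ W/m²

Wien's law: T = b/λ_max = 2.898×10⁻³/3.643×10⁻⁶ = 795.498 K.
Then I = σT⁴ = 5.670×10⁻⁸×(795.498)⁴ = 2.27×10⁴ W/m².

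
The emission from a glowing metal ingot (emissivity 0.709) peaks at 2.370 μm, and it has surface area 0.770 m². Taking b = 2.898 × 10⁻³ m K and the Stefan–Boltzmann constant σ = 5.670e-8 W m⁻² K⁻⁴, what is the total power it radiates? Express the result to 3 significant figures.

P ≈ 6.92×10⁴ W

Wien's law: T = b/λ_max = 2.898×10⁻³/2.370×10⁻⁶ = 1222.78 K.
Area A = 0.770 m².
Then P = εσAT⁴ = 0.709×5.670×10⁻⁸×0.770×(1222.78)⁴ = 6.92×10⁴ W.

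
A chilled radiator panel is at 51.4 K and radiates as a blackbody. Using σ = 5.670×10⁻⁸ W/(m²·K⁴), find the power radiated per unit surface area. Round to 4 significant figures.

I ≈ 0.3958 W/m²

Stefan–Boltzmann: I = σT⁴ = 5.670×10⁻⁸ × (51.4)⁴ = 0.3958 W/m².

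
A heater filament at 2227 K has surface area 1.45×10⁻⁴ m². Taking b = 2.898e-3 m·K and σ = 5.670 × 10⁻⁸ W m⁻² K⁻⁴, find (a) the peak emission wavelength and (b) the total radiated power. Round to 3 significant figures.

λ_max ≈ 1.30 μm; P ≈ 202 W

(a) λ_max = b/T = 2.898×10⁻³/2227 = 1.301×10⁻⁶ m = 1.30 μm.
Area A = 1.45×10⁻⁴ m².
(b) P = σAT⁴ = 5.670×10⁻⁸×1.45×10⁻⁴×(2227)⁴ = 202 W.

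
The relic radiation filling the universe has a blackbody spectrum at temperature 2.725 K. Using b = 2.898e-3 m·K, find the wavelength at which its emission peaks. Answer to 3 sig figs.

λ_max ≈ 1.06 mm

Wien's displacement law: λ_max = b/T = (2.898×10⁻³ m·K)/(2.725 K) = 1.063×10⁻³ m.
That is 1.06 mm, in the microwave range.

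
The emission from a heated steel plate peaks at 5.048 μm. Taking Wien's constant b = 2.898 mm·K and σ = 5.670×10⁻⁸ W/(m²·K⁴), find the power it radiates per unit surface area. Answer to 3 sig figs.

I ≈ 6.16×10³ W/m²

Wien's law: T = b/λ_max = 2.898×10⁻³/5.048×10⁻⁶ = 574.089 K.
Then I = σT⁴ = 5.670×10⁻⁸×(574.089)⁴ = 6.16×10³ W/m².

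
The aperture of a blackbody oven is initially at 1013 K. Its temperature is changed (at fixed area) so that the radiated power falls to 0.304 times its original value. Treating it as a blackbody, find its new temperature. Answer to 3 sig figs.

P ∝ T⁴, so T₂/T₁ = (P₂/P₁)^(1/4) = (0.304)^(1/4) = 0.742538.
T₂ = 1013 × 0.742538 = 752 K.

T₂ ≈ 752 K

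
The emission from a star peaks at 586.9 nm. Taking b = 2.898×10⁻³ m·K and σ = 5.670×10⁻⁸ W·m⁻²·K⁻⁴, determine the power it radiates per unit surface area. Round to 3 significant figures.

Wien's law: T = b/λ_max = 2.898×10⁻³/5.869×10⁻⁷ = 4937.81 K.
Then I = σT⁴ = 5.670×10⁻⁸×(4937.81)⁴ = 3.37×10⁷ W/m².

I ≈ 3.37×10⁷ W/m²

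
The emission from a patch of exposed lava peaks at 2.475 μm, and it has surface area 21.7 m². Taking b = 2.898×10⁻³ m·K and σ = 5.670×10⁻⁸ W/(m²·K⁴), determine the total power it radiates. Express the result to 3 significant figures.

P ≈ 2.31×10⁶ W

Wien's law: T = b/λ_max = 2.898×10⁻³/2.475×10⁻⁶ = 1170.91 K.
Area A = 21.7 m².
Then P = σAT⁴ = 5.670×10⁻⁸×21.7×(1170.91)⁴ = 2.31×10⁶ W.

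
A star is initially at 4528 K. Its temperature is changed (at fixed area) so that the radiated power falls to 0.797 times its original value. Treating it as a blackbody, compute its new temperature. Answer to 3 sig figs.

T₂ ≈ 4.28×10³ K

P ∝ T⁴, so T₂/T₁ = (P₂/P₁)^(1/4) = (0.797)^(1/4) = 0.944854.
T₂ = 4528 × 0.944854 = 4.28×10³ K.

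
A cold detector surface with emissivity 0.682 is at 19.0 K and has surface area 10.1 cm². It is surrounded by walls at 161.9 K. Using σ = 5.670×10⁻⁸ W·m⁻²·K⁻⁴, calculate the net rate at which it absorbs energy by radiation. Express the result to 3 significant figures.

Area A = 10.1 cm² = 1.01×10⁻³ m².
Net radiated power P_net = εσA(T⁴ − T₀⁴) = 0.682×5.670×10⁻⁸×1.01×10⁻³×(19.0⁴ − 161.9⁴).
T⁴ − T₀⁴ = 1.30321×10⁵ − 6.87048×10⁸ = -6.86918×10⁸ K⁴, so P_net = -0.0268 W — negative, meaning a net gain of 0.0268 W.

Net gain ≈ 0.0268 W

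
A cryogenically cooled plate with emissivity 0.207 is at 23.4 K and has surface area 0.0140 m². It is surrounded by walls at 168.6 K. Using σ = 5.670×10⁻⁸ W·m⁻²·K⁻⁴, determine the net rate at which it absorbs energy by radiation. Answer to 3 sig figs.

Area A = 0.0140 m².
Net radiated power P_net = εσA(T⁴ − T₀⁴) = 0.207×5.670×10⁻⁸×0.0140×(23.4⁴ − 168.6⁴).
T⁴ − T₀⁴ = 2.99822×10⁵ − 8.08035×10⁸ = -8.07735×10⁸ K⁴, so P_net = -0.133 W — negative, meaning a net gain of 0.133 W.

Net gain ≈ 0.133 W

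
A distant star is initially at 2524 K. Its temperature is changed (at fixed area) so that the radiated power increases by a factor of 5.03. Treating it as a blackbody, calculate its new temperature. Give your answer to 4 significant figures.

T₂ ≈ 3780 K

P ∝ T⁴, so T₂/T₁ = (P₂/P₁)^(1/4) = (5.03)^(1/4) = 1.49759.
T₂ = 2524 × 1.49759 = 3780 K.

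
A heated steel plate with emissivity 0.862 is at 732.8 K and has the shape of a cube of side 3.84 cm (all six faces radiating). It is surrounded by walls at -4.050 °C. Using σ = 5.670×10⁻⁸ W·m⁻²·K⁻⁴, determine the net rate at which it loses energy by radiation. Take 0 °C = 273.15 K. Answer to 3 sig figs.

Net loss ≈ 122 W

Surroundings: T = -4.050 °C + 273.15 = 269.100 K.
Area A = 6s² = 6×(0.0384 m)² = 8.84736×10⁻³ m².
Net radiated power P_net = εσA(T⁴ − T₀⁴) = 0.862×5.670×10⁻⁸×8.84736×10⁻³×(732.8⁴ − 269.100⁴).
T⁴ − T₀⁴ = 2.88365×10¹¹ − 5.24390×10⁹ = 2.83121×10¹¹ K⁴, so P_net = 122 W.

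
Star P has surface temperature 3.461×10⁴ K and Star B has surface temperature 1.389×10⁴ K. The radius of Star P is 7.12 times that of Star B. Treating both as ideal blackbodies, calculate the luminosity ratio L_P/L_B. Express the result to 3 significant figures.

L ∝ R²T⁴, so L_P/L_B = (R_P/R_B)²(T_P/T_B)⁴ = (7.12)² × (3.461×10⁴/1.389×10⁴)⁴ = 50.6944 × 38.5476 = 1.95×10³.

L_P/L_B ≈ 1.95×10³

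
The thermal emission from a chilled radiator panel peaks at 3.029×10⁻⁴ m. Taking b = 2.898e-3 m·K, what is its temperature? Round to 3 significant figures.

T ≈ 9.57 K

Wien's law gives T = b/λ_max = (2.898×10⁻³ m·K)/(3.029×10⁻⁴ m) = 9.57 K.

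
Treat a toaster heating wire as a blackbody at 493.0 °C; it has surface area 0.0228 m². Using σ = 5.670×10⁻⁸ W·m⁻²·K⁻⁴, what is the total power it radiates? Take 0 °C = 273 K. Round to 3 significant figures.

P ≈ 445 W

T = 493.0 °C + 273 = 766.0 K.
Area A = 0.0228 m².
P = σAT⁴ = 5.670×10⁻⁸ × 0.0228 × (766.0)⁴ = 445 W.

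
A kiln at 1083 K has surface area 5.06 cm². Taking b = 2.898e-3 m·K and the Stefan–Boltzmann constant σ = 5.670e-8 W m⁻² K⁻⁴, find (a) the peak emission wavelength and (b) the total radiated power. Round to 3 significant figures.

λ_max ≈ 2.68×10³ nm; P ≈ 39.5 W

(a) λ_max = b/T = 2.898×10⁻³/1083 = 2.676×10⁻⁶ m = 2.68×10³ nm.
Area A = 5.06 cm² = 5.06×10⁻⁴ m².
(b) P = σAT⁴ = 5.670×10⁻⁸×5.06×10⁻⁴×(1083)⁴ = 39.5 W.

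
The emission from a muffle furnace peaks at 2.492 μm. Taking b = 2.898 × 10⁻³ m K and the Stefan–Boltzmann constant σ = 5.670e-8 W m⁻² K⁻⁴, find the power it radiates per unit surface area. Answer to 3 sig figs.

Wien's law: T = b/λ_max = 2.898×10⁻³/2.492×10⁻⁶ = 1162.92 K.
Then I = σT⁴ = 5.670×10⁻⁸×(1162.92)⁴ = 1.04×10⁵ W/m².

I ≈ 1.04×10⁵ W/m²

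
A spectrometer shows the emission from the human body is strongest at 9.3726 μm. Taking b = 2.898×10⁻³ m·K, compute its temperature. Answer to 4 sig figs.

T ≈ 309.2 K

Wien's law gives T = b/λ_max = (2.898×10⁻³ m·K)/(9.3726×10⁻⁶ m) = 309.2 K.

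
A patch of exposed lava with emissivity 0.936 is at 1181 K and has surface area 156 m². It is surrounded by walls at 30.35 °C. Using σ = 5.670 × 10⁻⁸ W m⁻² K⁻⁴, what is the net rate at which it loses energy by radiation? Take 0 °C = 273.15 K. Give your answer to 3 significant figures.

Net loss ≈ 1.60×10⁷ W

Surroundings: T = 30.35 °C + 273.15 = 303.50 K.
Area A = 156 m².
Net radiated power P_net = εσA(T⁴ − T₀⁴) = 0.936×5.670×10⁻⁸×156×(1181⁴ − 303.50⁴).
T⁴ − T₀⁴ = 1.94536×10¹² − 8.48467×10⁹ = 1.93688×10¹² K⁴, so P_net = 1.60×10⁷ W.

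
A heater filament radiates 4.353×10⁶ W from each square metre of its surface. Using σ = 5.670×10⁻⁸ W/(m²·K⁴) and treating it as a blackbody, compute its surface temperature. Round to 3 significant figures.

I = σT⁴, so T = (I/σ)^(1/4) = (4.353×10⁶/(5.670×10⁻⁸))^(1/4) = 2.96×10³ K.

T ≈ 2.96×10³ K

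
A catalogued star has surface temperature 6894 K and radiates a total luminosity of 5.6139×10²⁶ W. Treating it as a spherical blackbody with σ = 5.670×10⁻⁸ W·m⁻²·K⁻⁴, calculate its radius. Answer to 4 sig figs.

L = 4πR²σT⁴ ⇒ R = √(L/(4πσT⁴)).
σT⁴ = 1.28076×10⁸ W/m², so R = √(5.6139×10²⁶/(4π×1.28076×10⁸)) = 5.906×10⁸ m.

R ≈ 5.906×10⁸ m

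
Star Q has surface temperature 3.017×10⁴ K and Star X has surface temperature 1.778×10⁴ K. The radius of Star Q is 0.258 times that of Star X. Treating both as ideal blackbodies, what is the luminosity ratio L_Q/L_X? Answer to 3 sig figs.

L_Q/L_X ≈ 0.552

L ∝ R²T⁴, so L_Q/L_X = (R_Q/R_X)²(T_Q/T_X)⁴ = (0.258)² × (3.017×10⁴/1.778×10⁴)⁴ = 0.066564 × 8.29038 = 0.552.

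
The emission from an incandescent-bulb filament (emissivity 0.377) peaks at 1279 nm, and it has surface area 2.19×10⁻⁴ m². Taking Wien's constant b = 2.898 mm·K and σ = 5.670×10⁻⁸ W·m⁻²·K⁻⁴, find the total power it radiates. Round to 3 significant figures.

P ≈ 123 W

Wien's law: T = b/λ_max = 2.898×10⁻³/1.279×10⁻⁶ = 2265.83 K.
Area A = 2.19×10⁻⁴ m².
Then P = εσAT⁴ = 0.377×5.670×10⁻⁸×2.19×10⁻⁴×(2265.83)⁴ = 123 W.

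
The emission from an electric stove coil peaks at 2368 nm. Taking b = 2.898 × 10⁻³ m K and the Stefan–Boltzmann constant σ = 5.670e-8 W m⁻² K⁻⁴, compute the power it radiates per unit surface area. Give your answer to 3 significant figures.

Wien's law: T = b/λ_max = 2.898×10⁻³/2.368×10⁻⁶ = 1223.82 K.
Then I = σT⁴ = 5.670×10⁻⁸×(1223.82)⁴ = 1.27×10⁵ W/m².

I ≈ 1.27×10⁵ W/m²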